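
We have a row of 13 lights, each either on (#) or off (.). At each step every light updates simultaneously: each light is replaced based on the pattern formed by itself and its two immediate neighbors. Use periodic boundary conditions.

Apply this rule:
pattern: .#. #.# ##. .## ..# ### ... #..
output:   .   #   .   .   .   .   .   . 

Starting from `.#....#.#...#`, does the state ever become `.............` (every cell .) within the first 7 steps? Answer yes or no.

#......#.....
.............
all cells are . at step 2

yes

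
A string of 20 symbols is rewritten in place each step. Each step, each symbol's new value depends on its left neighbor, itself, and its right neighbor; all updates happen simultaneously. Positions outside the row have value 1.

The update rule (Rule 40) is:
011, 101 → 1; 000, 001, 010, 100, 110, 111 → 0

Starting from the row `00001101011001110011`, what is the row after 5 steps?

00001010110001000010
00000101100000000001
00000011000000000001
00000010000000000001
00000000000000000001

00000000000000000001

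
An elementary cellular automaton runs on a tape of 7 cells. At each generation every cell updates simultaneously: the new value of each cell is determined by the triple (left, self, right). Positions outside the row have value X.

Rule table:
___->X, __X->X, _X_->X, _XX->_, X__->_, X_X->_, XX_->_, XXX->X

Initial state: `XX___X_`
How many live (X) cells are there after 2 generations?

X__XXX_
__X_X__
count of X: 2

2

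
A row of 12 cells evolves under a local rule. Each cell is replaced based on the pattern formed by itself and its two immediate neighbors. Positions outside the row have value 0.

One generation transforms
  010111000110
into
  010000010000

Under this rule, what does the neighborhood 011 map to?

0

At position 3 the neighborhood is 011; the next row has 0 there.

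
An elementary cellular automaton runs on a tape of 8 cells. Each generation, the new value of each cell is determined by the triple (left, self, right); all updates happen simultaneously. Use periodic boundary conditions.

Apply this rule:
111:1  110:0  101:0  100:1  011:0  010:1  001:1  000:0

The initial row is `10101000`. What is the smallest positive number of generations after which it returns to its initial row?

10101101
00100000
01110000
10101000

4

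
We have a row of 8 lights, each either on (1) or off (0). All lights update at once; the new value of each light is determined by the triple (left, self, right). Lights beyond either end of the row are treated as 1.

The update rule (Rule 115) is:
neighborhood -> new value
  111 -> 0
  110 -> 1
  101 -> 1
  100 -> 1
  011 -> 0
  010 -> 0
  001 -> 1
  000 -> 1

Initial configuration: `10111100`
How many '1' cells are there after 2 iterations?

4

11000111
01111000
count of 1: 4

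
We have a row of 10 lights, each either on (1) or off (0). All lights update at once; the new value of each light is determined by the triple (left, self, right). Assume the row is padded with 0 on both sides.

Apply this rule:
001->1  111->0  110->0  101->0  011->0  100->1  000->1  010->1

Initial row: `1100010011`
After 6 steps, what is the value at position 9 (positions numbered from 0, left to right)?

1

0011111100
1100000011
0011111100  (repeats step 1; period 2)
step 6: 1100000011
position 9 holds 1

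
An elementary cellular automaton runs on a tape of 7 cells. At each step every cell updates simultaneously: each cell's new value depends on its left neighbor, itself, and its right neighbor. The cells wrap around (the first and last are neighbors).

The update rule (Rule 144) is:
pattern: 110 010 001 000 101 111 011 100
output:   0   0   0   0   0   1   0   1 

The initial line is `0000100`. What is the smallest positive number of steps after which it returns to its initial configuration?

0000010
0000001
1000000
0100000
0010000
0001000
0000100

7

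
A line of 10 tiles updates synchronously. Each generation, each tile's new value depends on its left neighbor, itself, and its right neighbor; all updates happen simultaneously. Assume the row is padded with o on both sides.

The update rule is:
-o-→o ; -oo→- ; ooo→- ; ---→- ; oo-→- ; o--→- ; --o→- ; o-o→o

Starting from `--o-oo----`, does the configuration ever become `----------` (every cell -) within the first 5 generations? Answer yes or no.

yes

--oo------
----------
all cells are - at generation 2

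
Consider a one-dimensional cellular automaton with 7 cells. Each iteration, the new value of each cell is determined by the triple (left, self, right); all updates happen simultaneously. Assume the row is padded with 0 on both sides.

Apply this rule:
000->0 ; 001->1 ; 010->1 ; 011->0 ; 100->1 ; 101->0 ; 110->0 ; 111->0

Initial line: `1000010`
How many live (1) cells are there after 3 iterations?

2

iteration 1: 1100111
iteration 2: 0011000
iteration 3: 0100100
count of 1: 2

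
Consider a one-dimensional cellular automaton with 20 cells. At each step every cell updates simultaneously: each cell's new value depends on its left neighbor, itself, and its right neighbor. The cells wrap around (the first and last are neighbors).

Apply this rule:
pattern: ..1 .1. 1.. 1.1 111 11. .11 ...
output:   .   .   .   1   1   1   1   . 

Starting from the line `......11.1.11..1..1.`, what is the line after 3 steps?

step 1: ......111.111.......
step 2: ......1111111.......
step 3: ......1111111.......

......1111111.......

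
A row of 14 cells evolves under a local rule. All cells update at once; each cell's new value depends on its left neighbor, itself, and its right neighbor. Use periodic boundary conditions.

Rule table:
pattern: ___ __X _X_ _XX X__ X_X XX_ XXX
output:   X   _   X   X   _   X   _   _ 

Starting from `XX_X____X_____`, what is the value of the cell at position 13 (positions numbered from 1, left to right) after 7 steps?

X_XX_XX_X_XXX_
XXX_XX_XXXX__X
___XX_XX_____X
_X_X_XX__XXX_X
XXXXXX___X__XX
_______X_X__X_
XXXXXX_XXX__X_
position 13 holds X

X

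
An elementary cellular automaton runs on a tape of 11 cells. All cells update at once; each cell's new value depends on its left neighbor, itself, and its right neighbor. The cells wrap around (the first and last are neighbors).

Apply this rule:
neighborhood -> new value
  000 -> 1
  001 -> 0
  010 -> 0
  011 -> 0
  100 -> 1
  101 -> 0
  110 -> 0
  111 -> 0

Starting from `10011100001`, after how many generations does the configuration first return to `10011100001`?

22

01000011100
00111000011
10000111000
01110000110
00001110001
11100001100
00011100010
11000011001
00111000100
10000110011
01110001000
00001100111
11100010000
00011001110
11000100001
00110011100
10001000011
01100111000
00010000111
11001110000
00100001110
10011100001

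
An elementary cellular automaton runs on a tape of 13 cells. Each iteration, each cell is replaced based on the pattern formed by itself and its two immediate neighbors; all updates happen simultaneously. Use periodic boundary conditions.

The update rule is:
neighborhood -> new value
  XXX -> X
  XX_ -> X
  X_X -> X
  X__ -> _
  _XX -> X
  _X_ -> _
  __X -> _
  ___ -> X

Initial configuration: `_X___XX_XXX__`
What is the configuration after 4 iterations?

___X_XXXXXX_X
_X__XXXXXXXX_
____XXXXXXXX_
XXX_XXXXXXXX_

XXX_XXXXXXXX_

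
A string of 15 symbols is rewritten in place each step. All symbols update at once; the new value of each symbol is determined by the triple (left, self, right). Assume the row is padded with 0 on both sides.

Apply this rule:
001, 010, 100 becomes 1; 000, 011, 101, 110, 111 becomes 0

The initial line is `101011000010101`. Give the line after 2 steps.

101101111000101

step 1: 101000100110101
step 2: 101101111000101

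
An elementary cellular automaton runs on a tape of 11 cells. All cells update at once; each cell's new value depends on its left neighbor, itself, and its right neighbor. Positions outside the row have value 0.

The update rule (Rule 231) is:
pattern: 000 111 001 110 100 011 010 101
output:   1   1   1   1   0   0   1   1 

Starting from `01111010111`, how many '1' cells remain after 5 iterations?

10111111011
11011111101
01101111111
10110111111
11011011111
count of 1: 9

9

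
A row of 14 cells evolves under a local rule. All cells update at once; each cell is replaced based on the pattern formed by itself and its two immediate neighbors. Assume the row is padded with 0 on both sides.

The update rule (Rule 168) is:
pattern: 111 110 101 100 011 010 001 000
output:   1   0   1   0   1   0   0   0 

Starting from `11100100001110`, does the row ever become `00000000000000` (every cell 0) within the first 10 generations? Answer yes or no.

yes

generation 1: 11000000001100
generation 2: 10000000001000
generation 3: 00000000000000
all cells are 0 at generation 3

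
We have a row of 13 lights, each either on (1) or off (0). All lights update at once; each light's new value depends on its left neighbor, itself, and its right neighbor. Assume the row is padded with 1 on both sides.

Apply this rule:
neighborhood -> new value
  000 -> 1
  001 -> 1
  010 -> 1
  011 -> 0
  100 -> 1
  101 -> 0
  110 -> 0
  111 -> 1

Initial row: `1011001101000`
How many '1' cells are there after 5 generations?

8

generation 1: 0000110001111
generation 2: 1111001110111
generation 3: 1110110100011
generation 4: 1100000111101
generation 5: 1011111011000
count of 1: 8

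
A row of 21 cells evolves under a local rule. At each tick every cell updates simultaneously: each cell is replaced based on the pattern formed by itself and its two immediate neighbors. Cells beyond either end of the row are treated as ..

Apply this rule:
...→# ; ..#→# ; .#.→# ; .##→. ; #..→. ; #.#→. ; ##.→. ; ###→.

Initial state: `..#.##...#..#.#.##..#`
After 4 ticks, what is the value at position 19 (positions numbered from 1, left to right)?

#

###....###.##.#....##
....###.......#.###..
####....#######.....#
.....###........#####
position 19 holds #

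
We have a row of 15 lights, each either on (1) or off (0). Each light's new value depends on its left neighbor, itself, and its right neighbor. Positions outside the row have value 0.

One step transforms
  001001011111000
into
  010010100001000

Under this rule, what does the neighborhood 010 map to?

At position 2 the neighborhood is 010; the next row has 0 there.

0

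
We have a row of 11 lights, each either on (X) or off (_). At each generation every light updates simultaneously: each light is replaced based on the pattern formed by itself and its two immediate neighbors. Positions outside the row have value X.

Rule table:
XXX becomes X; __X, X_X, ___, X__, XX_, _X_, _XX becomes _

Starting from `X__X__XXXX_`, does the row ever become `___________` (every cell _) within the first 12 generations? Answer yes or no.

generation 1: _______XX__
generation 2: ___________
all cells are _ at generation 2

yes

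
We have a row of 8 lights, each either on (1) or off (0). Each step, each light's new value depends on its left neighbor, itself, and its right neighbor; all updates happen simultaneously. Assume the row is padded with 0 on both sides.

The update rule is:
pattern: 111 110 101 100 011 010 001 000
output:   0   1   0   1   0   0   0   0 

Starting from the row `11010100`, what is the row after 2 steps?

00100001

step 1: 01000010
step 2: 00100001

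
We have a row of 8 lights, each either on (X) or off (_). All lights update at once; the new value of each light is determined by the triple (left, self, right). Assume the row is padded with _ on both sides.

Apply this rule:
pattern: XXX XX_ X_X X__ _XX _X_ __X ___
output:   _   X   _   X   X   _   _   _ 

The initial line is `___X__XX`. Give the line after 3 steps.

______XX

____X_XX
______XX
______XX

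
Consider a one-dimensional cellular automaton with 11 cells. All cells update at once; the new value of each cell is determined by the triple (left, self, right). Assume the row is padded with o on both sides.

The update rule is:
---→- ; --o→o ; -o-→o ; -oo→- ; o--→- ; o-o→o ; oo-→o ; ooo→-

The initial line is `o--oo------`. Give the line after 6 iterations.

iteration 1: o-o-o-----o
iteration 2: ooooo----o-
iteration 3: ----o---ooo
iteration 4: ---oo--o---
iteration 5: --o-o-oo--o
iteration 6: -ooooo-o-o-

-ooooo-o-o-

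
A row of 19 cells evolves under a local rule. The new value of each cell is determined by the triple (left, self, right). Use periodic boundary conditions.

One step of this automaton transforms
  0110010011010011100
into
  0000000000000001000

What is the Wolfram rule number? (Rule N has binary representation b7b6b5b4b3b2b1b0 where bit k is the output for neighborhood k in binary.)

position 15: 111 → 1  (bit 7 = 1)
position 2: 110 → 0  (bit 6 = 0)
position 10: 101 → 0  (bit 5 = 0)
position 3: 100 → 0  (bit 4 = 0)
position 1: 011 → 0  (bit 3 = 0)
position 5: 010 → 0  (bit 2 = 0)
position 0: 001 → 0  (bit 1 = 0)
position 18: 000 → 0  (bit 0 = 0)
bits b7..b0 = 10000000 = 128

128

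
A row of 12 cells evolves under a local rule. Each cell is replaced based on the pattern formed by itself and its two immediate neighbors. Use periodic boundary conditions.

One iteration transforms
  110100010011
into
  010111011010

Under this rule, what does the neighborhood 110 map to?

1

At position 1 the neighborhood is 110; the next row has 1 there.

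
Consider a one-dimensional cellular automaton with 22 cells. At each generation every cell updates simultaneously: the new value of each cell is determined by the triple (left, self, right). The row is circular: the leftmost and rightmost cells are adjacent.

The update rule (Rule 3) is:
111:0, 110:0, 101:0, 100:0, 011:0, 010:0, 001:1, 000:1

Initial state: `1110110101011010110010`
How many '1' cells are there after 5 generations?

1

0000000000000000000100
1111111111111111111001
0000000000000000000010
1111111111111111111100
0000000000000000000001
count of 1: 1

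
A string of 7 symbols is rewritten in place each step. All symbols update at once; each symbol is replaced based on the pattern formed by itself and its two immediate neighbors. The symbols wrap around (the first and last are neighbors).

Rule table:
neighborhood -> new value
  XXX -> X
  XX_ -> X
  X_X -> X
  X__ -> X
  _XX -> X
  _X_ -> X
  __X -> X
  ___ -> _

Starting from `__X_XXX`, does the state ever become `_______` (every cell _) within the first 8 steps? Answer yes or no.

XXXXXXX
XXXXXXX  (fixed point — unchanged through step 8)
step 8 is XXXXXXX, still not uniform _

no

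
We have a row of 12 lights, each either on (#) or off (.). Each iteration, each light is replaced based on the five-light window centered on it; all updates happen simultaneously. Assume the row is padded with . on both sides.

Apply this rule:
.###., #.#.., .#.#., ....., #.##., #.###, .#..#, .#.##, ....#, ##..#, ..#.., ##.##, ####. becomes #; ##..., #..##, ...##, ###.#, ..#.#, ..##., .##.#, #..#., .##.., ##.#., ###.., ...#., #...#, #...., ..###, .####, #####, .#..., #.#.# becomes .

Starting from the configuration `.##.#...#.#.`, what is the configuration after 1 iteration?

....#....##.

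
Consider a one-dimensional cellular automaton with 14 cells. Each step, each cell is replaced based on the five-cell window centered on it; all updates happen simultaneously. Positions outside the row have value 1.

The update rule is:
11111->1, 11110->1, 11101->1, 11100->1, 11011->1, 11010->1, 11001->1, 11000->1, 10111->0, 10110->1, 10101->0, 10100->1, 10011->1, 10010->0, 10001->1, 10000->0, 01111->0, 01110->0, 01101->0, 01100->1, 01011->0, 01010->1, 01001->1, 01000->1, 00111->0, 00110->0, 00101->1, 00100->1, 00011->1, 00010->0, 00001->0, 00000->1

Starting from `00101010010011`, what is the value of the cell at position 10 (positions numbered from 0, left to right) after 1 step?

10110111011100
position 10 holds 1

1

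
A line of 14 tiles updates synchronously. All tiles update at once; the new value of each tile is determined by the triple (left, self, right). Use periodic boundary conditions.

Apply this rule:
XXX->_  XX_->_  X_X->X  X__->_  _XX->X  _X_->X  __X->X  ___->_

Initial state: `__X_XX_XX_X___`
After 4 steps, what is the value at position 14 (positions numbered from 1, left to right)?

_XXXX_XX_XX___
XX___XX_XX____
X___XX_XX____X
___XX_XX____XX
position 14 holds X

X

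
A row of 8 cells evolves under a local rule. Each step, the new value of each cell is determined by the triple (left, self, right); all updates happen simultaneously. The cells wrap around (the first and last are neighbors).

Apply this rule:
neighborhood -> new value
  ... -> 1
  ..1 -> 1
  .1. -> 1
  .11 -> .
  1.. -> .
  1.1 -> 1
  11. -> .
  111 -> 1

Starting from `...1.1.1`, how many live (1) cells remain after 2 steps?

.1111111
1.11111.
count of 1: 6

6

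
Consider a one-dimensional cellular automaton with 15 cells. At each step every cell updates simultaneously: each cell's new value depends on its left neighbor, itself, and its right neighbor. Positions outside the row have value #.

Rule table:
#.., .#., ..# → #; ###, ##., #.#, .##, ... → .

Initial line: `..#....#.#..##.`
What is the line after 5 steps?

........#####..

step 1: ####..##.###...
step 2: ....##......#.#
step 3: #..#..#....##..
step 4: .#######..#..##
step 5: ........#####..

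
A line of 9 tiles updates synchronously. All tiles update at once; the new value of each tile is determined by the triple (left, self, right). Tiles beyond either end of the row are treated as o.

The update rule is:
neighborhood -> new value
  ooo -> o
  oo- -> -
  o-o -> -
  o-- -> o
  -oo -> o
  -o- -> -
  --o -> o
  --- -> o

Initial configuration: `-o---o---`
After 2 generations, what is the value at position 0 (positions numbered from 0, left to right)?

o

--ooo-ooo
oooo--ooo
position 0 holds o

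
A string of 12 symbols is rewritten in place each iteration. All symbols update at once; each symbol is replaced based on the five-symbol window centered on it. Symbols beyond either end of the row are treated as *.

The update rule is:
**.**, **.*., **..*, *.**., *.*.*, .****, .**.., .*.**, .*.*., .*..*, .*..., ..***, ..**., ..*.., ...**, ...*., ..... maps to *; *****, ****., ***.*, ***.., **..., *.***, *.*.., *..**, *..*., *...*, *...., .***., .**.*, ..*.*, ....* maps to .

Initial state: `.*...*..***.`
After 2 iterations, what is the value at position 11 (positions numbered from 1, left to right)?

*.*.***.*..*
.***...*.*.*
position 11 holds .

.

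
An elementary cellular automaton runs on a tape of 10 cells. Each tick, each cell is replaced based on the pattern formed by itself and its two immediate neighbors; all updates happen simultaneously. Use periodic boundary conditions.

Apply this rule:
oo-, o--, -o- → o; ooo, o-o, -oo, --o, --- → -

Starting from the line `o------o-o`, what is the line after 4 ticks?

o--oo----o

oo-----o--
-oo----oo-
--oo----oo
o--oo----o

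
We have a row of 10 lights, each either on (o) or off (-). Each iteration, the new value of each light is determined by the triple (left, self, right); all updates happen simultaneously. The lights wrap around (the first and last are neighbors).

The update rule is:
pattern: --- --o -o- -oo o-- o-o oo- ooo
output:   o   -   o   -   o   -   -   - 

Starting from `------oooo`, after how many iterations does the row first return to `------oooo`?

ooooo-----
-----oooo-
oooo-----o
----oooo--
ooo-----oo
---oooo---
oo-----ooo
--oooo----
o-----oooo
-oooo-----
-----ooooo
oooo------
----ooooo-
ooo------o
---ooooo--
oo------oo
--ooooo---
o------ooo
-ooooo----
------oooo

20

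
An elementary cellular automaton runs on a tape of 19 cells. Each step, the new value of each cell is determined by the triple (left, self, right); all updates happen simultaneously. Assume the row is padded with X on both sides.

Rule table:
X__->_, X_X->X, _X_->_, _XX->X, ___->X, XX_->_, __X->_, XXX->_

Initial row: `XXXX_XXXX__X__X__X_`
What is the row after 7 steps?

step 1: ____XX____________X
step 2: _XX_X__XXXXXXXXXX_X
step 3: XX_X___X_________XX
step 4: __X__X___XXXXXXX_X_
step 5: _______X_X______X_X
step 6: _XXXXX__X__XXXX__XX
step 7: XX_________X_____X_

XX_________X_____X_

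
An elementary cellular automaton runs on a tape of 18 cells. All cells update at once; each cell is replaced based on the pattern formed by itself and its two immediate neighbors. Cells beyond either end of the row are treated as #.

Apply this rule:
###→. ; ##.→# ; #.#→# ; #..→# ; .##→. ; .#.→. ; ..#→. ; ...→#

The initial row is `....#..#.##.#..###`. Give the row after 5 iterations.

.##..##..#..#.###.

###..#..#.##.#....
..##..#..#.##.###.
#..##..#..#.##..##
##..##..#..#.##...
.##..##..#..#.###.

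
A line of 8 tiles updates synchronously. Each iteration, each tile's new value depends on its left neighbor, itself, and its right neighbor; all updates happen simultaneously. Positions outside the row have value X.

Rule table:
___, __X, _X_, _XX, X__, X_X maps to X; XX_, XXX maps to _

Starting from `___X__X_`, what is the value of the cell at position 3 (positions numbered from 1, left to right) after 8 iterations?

_

XXXXXXXX
________
XXXXXXXX  (repeats iteration 1; period 2)
iteration 8: ________
position 3 holds _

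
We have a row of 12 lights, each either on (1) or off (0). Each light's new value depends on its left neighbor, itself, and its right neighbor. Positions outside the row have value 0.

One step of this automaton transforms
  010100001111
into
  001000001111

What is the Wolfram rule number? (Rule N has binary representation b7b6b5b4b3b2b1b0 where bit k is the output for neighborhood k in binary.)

232

position 9: 111 → 1  (bit 7 = 1)
position 11: 110 → 1  (bit 6 = 1)
position 2: 101 → 1  (bit 5 = 1)
position 4: 100 → 0  (bit 4 = 0)
position 8: 011 → 1  (bit 3 = 1)
position 1: 010 → 0  (bit 2 = 0)
position 0: 001 → 0  (bit 1 = 0)
position 5: 000 → 0  (bit 0 = 0)
bits b7..b0 = 11101000 = 232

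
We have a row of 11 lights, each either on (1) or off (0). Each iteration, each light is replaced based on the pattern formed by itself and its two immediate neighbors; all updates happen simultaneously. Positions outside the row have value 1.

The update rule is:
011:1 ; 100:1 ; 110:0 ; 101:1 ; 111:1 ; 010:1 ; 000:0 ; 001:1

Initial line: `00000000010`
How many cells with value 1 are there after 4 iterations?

iteration 1: 10000000111
iteration 2: 01000001111
iteration 3: 11100011111
iteration 4: 11010111111
count of 1: 9

9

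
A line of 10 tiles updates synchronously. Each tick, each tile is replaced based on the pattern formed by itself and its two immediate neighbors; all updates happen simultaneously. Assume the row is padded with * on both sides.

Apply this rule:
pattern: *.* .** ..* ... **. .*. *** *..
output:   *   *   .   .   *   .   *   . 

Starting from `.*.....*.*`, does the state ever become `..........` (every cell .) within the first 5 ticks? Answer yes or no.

no

tick 1: *.......**
tick 2: *.......**  (fixed point — unchanged through tick 5)
tick 5 is *.......**, still not uniform .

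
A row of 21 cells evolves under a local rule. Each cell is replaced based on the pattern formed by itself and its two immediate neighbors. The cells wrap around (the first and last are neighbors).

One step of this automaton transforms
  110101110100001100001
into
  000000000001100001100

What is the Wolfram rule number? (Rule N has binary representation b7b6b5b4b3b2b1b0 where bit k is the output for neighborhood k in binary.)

1

position 0: 111 → 0  (bit 7 = 0)
position 1: 110 → 0  (bit 6 = 0)
position 2: 101 → 0  (bit 5 = 0)
position 10: 100 → 0  (bit 4 = 0)
position 5: 011 → 0  (bit 3 = 0)
position 3: 010 → 0  (bit 2 = 0)
position 13: 001 → 0  (bit 1 = 0)
position 11: 000 → 1  (bit 0 = 1)
bits b7..b0 = 00000001 = 1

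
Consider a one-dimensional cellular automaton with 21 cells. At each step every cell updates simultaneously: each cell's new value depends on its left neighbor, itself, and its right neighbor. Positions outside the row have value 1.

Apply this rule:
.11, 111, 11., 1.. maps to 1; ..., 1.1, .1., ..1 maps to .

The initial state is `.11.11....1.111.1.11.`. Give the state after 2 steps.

.11.1111....1111..11.

.11.111.....111...11.
.11.1111....1111..11.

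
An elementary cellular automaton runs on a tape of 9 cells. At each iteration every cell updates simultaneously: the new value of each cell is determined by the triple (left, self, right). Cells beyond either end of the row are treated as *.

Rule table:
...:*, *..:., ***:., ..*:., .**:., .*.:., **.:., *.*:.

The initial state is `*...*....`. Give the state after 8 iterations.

..*...**.
....*....
.**...**.
....*....  (repeats iteration 2; period 2)
iteration 8: ....*....

....*....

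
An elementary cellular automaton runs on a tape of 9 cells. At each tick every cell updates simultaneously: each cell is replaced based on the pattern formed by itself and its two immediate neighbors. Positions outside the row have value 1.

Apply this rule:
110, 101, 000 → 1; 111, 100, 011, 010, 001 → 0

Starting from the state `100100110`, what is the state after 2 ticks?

101111000

100000011
101111000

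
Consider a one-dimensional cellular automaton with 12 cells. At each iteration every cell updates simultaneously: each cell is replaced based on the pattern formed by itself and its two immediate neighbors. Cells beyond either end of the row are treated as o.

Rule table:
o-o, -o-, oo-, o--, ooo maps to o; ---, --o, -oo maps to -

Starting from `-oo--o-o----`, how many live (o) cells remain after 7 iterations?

10

iteration 1: o-oo-oooo---
iteration 2: oo-oo-oooo--
iteration 3: ooo-oo-oooo-
iteration 4: oooo-oo-oooo
iteration 5: ooooo-oo-ooo
iteration 6: oooooo-oo-oo
iteration 7: ooooooo-oo-o
count of o: 10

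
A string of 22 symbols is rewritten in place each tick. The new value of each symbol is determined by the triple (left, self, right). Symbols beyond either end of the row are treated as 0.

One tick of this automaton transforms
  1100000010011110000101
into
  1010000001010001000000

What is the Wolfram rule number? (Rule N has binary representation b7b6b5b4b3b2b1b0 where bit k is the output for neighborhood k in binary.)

position 12: 111 → 0  (bit 7 = 0)
position 1: 110 → 0  (bit 6 = 0)
position 20: 101 → 0  (bit 5 = 0)
position 2: 100 → 1  (bit 4 = 1)
position 0: 011 → 1  (bit 3 = 1)
position 8: 010 → 0  (bit 2 = 0)
position 7: 001 → 0  (bit 1 = 0)
position 3: 000 → 0  (bit 0 = 0)
bits b7..b0 = 00011000 = 24

24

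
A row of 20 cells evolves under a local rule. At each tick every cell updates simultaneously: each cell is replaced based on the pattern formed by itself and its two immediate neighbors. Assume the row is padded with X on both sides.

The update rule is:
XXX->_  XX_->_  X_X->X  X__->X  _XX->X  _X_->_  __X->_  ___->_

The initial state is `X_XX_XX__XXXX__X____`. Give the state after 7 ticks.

_X_X_X_X_X_X_X_X__X_

_XX_XX_X_X___X__X___
XX_XX_X_X_X___X__X__
__XX_X_X_X_X___X__X_
X_X_X_X_X_X_X___X__X
_X_X_X_X_X_X_X___X_X
X_X_X_X_X_X_X_X___XX
_X_X_X_X_X_X_X_X__X_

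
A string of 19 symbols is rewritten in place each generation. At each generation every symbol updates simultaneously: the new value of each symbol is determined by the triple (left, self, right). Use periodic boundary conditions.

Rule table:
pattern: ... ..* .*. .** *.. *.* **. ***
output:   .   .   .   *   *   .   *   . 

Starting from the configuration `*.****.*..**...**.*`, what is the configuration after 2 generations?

*..*..*...*.**.**.*

*.*..*..*.***..**.*
*..*..*...*.**.**.*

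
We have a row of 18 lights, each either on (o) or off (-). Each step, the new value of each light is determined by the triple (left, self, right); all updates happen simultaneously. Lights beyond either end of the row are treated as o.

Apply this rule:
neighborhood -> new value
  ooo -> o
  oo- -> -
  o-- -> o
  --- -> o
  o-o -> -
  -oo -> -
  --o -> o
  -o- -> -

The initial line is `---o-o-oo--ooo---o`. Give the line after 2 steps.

oo-oooooo------o--

ooo------oo-o-ooo-
oo-oooooo------o--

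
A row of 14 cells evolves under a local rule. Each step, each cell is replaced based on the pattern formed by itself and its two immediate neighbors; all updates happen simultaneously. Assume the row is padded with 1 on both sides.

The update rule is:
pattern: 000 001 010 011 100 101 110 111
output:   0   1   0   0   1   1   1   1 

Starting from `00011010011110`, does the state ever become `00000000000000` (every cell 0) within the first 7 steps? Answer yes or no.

10101101101111
11010110110111
11101011011011
11110101101101
11111010110110
11111101011011
11111110101101
step 7 is 11111110101101, still not uniform 0

no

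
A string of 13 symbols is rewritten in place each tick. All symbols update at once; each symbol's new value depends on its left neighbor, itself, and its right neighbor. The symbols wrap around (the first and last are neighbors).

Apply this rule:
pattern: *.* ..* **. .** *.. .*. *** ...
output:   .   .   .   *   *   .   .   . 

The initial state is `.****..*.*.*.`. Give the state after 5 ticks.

.....*...*...

.*...*......*
..*...*......
...*...*.....
....*...*....
.....*...*...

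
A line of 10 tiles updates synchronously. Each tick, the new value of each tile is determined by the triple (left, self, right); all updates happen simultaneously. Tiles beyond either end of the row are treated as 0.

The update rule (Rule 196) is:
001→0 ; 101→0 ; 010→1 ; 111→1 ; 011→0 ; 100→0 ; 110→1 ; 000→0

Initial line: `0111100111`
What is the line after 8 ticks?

0011100011
0001100001
0000100001
0000100001  (fixed point — unchanged through tick 8)

0000100001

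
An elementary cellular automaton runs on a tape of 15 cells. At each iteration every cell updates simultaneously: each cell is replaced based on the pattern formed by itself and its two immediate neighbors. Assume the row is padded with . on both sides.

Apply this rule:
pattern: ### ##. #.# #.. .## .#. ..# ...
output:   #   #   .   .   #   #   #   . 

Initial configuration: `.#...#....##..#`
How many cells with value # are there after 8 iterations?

12

##..##...###.##
##.###..####.##
##.###.#####.##
##.###.#####.##  (fixed point — unchanged through iteration 8)
count of #: 12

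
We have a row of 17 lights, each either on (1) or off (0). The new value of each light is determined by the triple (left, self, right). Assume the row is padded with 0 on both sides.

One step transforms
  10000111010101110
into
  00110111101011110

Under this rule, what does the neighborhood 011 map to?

At position 5 the neighborhood is 011; the next row has 1 there.

1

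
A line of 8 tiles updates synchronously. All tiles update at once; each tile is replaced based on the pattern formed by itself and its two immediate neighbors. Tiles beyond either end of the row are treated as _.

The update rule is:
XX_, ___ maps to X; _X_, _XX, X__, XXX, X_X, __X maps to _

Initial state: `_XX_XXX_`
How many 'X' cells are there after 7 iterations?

iteration 1: __X___X_
iteration 2: X___X___
iteration 3: __X___XX
iteration 4: X___X__X
iteration 5: __X_____
iteration 6: X___XXXX
iteration 7: __X____X
count of X: 2

2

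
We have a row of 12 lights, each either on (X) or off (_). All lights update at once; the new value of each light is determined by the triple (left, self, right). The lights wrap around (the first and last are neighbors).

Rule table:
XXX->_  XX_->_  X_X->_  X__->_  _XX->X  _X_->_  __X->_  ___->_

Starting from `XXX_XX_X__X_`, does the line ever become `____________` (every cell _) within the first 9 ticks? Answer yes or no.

yes

X___X_______
____________
all cells are _ at tick 2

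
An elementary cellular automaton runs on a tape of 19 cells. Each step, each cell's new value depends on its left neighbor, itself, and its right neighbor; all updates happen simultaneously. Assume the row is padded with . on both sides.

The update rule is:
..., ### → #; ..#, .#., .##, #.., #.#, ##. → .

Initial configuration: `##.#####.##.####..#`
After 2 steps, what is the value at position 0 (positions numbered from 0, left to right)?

#

step 1: ....###......##....
step 2: ###..#..####....###
position 0 holds #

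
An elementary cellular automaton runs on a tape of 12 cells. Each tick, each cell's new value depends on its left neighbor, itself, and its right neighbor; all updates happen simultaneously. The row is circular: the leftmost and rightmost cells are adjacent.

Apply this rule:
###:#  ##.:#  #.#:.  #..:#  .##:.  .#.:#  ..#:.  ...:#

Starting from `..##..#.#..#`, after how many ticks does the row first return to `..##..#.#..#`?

#..##.#.##.#
##..#.#..#..
.##.#.##.##.
..#.#..#..##
#.#.##.##..#
#.#..#..##..
#.##.##..##.
#..#..##..#.
##.##..##.#.
.#..##..#.#.
.##..##.#.##
..##..#.#..#

12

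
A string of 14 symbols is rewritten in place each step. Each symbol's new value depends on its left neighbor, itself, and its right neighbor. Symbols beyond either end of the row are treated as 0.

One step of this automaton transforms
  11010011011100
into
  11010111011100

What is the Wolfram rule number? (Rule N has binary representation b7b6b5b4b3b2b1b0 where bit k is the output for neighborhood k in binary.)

206

position 10: 111 → 1  (bit 7 = 1)
position 1: 110 → 1  (bit 6 = 1)
position 2: 101 → 0  (bit 5 = 0)
position 4: 100 → 0  (bit 4 = 0)
position 0: 011 → 1  (bit 3 = 1)
position 3: 010 → 1  (bit 2 = 1)
position 5: 001 → 1  (bit 1 = 1)
position 13: 000 → 0  (bit 0 = 0)
bits b7..b0 = 11001110 = 206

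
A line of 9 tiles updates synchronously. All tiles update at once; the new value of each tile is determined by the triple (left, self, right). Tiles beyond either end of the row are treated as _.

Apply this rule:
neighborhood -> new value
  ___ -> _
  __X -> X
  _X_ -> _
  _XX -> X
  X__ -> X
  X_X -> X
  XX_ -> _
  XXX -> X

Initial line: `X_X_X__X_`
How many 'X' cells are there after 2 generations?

_X_X_XX_X
X_X_XX_X_
count of X: 5

5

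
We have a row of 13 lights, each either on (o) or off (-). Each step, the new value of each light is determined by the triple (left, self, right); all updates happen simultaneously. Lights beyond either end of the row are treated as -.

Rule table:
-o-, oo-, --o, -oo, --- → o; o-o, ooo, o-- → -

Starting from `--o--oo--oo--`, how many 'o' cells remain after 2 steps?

7

ooo-ooo-ooo-o
o-o-o-o-o-o-o
count of o: 7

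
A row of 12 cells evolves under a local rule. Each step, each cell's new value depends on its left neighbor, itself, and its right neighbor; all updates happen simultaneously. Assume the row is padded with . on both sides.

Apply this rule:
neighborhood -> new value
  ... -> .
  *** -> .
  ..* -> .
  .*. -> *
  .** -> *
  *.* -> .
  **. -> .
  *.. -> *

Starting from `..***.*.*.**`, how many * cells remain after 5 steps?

..*...*.*.*.
..**..*.*.**
..*.*.*.*.*.
..*.*.*.*.**
..*.*.*.*.*.
count of *: 5

5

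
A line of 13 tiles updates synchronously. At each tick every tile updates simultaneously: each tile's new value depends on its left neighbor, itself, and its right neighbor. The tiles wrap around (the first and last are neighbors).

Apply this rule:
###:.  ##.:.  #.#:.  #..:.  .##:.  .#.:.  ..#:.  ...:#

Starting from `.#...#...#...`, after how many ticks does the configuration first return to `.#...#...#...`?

2

...#...#...##
.#...#...#...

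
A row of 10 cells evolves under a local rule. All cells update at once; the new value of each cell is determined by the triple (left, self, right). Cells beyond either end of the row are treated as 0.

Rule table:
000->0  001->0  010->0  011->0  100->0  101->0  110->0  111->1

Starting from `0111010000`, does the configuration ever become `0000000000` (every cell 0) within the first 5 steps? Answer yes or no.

0010000000
0000000000
all cells are 0 at step 2

yes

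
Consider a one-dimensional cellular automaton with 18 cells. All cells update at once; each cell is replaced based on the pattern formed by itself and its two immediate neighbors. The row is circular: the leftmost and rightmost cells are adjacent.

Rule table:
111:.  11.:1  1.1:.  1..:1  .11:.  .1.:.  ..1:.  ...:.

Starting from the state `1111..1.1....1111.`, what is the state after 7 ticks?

....1....11....1..

...11....1......1.
....11....1......1
1....11....1......
.1....11....1.....
..1....11....1....
...1....11....1...
....1....11....1..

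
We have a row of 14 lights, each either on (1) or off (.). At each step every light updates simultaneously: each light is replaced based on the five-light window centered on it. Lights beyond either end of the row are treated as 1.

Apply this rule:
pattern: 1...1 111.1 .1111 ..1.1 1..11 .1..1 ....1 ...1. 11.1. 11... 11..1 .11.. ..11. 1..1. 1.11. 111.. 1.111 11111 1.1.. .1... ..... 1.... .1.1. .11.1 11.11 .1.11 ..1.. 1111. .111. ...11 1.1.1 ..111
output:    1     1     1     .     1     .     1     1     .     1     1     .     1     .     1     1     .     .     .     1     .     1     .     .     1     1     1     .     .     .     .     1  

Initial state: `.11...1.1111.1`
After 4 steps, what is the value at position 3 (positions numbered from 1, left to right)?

step 1: 11.111.1.1.11.
step 2: .11..1....11.1
step 3: 11.1.1111.1.1.
step 4: .1..1.1.1....1
position 3 holds .

.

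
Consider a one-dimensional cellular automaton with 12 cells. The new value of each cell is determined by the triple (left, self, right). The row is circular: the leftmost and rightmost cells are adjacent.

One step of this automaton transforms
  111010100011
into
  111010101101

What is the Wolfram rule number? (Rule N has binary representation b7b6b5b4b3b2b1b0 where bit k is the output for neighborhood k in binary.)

position 0: 111 → 1  (bit 7 = 1)
position 2: 110 → 1  (bit 6 = 1)
position 3: 101 → 0  (bit 5 = 0)
position 7: 100 → 0  (bit 4 = 0)
position 10: 011 → 0  (bit 3 = 0)
position 4: 010 → 1  (bit 2 = 1)
position 9: 001 → 1  (bit 1 = 1)
position 8: 000 → 1  (bit 0 = 1)
bits b7..b0 = 11000111 = 199

199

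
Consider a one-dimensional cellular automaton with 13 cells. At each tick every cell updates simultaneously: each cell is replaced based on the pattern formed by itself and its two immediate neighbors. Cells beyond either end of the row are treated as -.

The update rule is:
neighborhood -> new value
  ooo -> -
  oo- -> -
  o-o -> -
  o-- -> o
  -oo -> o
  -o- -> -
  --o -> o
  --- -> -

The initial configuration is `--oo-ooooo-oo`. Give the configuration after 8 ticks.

-oo--o-----o-
oo-oo-o---o-o
o--o---o-o---
-oo-o-o---o--
oo-----o-o-o-
o-o---o-----o
---o-o-o---o-
--o-----o-o-o

--o-----o-o-o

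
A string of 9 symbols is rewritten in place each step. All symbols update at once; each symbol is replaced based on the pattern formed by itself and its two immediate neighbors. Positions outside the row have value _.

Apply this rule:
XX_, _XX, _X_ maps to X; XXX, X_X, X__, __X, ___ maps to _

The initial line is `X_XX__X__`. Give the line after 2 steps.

X_XX__X__

X_XX__X__  (fixed point — unchanged through step 2)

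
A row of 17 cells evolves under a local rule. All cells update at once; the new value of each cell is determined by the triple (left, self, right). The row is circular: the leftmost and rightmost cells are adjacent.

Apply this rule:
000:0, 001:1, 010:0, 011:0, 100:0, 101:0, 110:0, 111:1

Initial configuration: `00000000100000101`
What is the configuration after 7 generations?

generation 1: 00000001000001000
generation 2: 00000010000010000
generation 3: 00000100000100000
generation 4: 00001000001000000
generation 5: 00010000010000000
generation 6: 00100000100000000
generation 7: 01000001000000000

01000001000000000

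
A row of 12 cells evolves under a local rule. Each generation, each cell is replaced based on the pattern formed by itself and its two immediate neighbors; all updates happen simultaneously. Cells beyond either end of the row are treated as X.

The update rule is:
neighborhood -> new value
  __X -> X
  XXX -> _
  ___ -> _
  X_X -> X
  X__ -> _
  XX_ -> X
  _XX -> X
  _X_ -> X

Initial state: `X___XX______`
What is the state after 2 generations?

X_XX_X____XX

X__XXX_____X
X_XX_X____XX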